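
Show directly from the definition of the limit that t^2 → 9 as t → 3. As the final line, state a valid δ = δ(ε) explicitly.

δ = min(1, ε/7)

Let ε > 0. We seek δ > 0 with 0 < |t − 3| < δ ⇒ |t^2 − 9| < ε.
Factor: t^2 − 9 = (t − 3)(t + 3), so |t^2 − 9| = |t − 3|·|t + 3|.
Restrict δ ≤ 1. Then |t − 3| < 1 gives |t| < 4, so by the triangle inequality |t + 3| ≤ 4 + 3 = 7.
Hence |t^2 − 9| ≤ 7|t − 3|, which is < ε once |t − 3| < ε/7.
Take δ = min(1, ε/7). If 0 < |t − 3| < δ then both bounds hold and |t^2 − 9| ≤ 7|t − 3| < 7·(ε/7) = ε.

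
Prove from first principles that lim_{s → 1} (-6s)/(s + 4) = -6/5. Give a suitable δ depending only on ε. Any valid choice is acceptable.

Let ε > 0. We want δ > 0 with 0 < |s − 1| < δ ⇒ |(-6s)/(s + 4) + 6/5| < ε.
Combining over a common denominator, (-6s)/(s + 4) + 6/5 = [(-6s)·5 − (-6)·(s + 4)] / [5·(s + 4)] = -24(s − 1) / (5(s + 4)).
So |(-6s)/(s + 4) + 6/5| = 24|s − 1| / (5·|s + 4|).
Restrict δ ≤ 5/2. Then |s − 1| < 5/2 gives |s + 4| = |(s − 1) + 5| ≥ 5 − 5/2 = 5/2.
Hence |(-6s)/(s + 4) + 6/5| < 24|s − 1|/(5·(5/2)) = (48/25)|s − 1|, which is < ε once |s − 1| < (25/48)ε.
Take δ = min(5/2, (25/48)ε). Then 0 < |s − 1| < δ forces both bounds, so |(-6s)/(s + 4) + 6/5| < ε.

δ = min(5/2, (25/48)ε)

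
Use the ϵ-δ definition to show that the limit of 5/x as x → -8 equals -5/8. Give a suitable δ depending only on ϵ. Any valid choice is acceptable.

δ = min(4, (32/5)ϵ)

Let ϵ > 0. We seek δ > 0 such that 0 < |x + 8| < δ implies |5/x + 5/8| < ϵ.
|5/x + 5/8| = 5·|-8 − x|/(8·|x|) = 5|x + 8|/(8|x|).
Restrict δ ≤ 4. Then |x + 8| < 4 gives |x| > 4, so 8|x| > 32.
Then |5/x + 5/8| < 5|x + 8|/32, which is < ϵ when |x + 8| < (32/5)ϵ.
Take δ = min(4, (32/5)ϵ). Then 0 < |x + 8| < δ gives both |x + 8| < 4 and |x + 8| < (32/5)ϵ, so |5/x + 5/8| < ϵ.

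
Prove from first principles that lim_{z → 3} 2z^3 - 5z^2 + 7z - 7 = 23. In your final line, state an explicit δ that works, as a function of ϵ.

δ = min(2, ϵ/65)

Suppose ϵ > 0. We want δ > 0 such that 0 < |z − 3| < δ implies |(2z^3 - 5z^2 + 7z - 7) − 23| < ϵ.
(2z^3 - 5z^2 + 7z - 7) − 23 = 2z^3 - 5z^2 + 7z - 30 = (z − 3)(2z^2 + z + 10).
So |(2z^3 - 5z^2 + 7z - 7) − 23| = |z − 3|·|2z^2 + z + 10|.
Assume first that |z − 3| < 2, so |z| < 5. Then |2z^2 + z + 10| ≤ 2·5^2 + 5 + 10 = 65.
Hence |(2z^3 - 5z^2 + 7z - 7) − 23| ≤ 65|z − 3| < ϵ provided |z − 3| < ϵ/65.
Take δ = min(2, ϵ/65). Then 0 < |z − 3| < δ gives both |z − 3| < 2 and |z − 3| < ϵ/65, so |(2z^3 - 5z^2 + 7z - 7) − 23| < ϵ.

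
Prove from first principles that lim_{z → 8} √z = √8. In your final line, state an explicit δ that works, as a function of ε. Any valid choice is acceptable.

Suppose ε > 0. We want δ > 0 such that 0 < |z − 8| < δ implies |√z − √8| < ε.
Multiplying by the conjugate, |√z − √8| = |z − 8|/(√z + √8).
Restrict δ ≤ 8 so that |z − 8| < 8 forces z > 0, and then √z + √8 > √8.
Hence |√z − √8| < |z − 8|/√8, which is < ε once |z − 8| < √8·ε.
Take δ = min(8, √8·ε). If 0 < |z − 8| < δ then z > 0 and |√z − √8| < |z − 8|/√8 < ε.

δ = min(8, √8·ε)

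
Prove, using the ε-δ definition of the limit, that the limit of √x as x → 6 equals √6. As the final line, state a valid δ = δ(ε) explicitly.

Let ε > 0 be given. We want δ > 0 such that 0 < |x − 6| < δ implies |√x − √6| < ε.
Rationalise: √x − √6 = (x − 6)/(√x + √6), so |√x − √6| = |x − 6|/(√x + √6).
Restrict δ ≤ 6 so that |x − 6| < 6 forces x > 0, and then √x + √6 > √6.
Hence |√x − √6| < |x − 6|/√6, which is < ε once |x − 6| < √6·ε.
Take δ = min(6, √6·ε). If 0 < |x − 6| < δ then x > 0 and |√x − √6| < |x − 6|/√6 < ε.

δ = min(6, √6·ε)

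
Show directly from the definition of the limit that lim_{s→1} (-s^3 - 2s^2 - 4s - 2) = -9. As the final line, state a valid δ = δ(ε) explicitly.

δ = min(2, ε/25)

Let ε > 0 be given. We want δ > 0 such that 0 < |s − 1| < δ implies |(-s^3 - 2s^2 - 4s - 2) + 9| < ε.
(-s^3 - 2s^2 - 4s - 2) + 9 = -s^3 - 2s^2 - 4s + 7 = (s − 1)(-s^2 - 3s - 7).
So |(-s^3 - 2s^2 - 4s - 2) + 9| = |s − 1|·|-s^2 - 3s - 7|.
Assume first that |s − 1| < 2, so |s| < 3. Then |-s^2 - 3s - 7| ≤ 3^2 + 3·3 + 7 = 25.
Hence |(-s^3 - 2s^2 - 4s - 2) + 9| ≤ 25|s − 1| < ε provided |s − 1| < ε/25.
Take δ = min(2, ε/25). Then 0 < |s − 1| < δ gives both |s − 1| < 2 and |s − 1| < ε/25, so |(-s^3 - 2s^2 - 4s - 2) + 9| < ε.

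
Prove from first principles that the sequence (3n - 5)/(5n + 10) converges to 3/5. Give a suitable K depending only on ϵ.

Suppose ϵ > 0. For n ≥ 1, |(3n - 5)/(5n + 10) − (3/5)| = |-55|/(5(5n + 10)) = 55/(5(5n + 10)).
Since 5n + 10 ≥ 5n for n ≥ 1, this is ≤ 55/(5·5n) = (11/5)/n.
So |(3n - 5)/(5n + 10) − (3/5)| < ϵ whenever n > (11/5)/ϵ.
Take K = (11/5)/ϵ. If n > K then |(3n - 5)/(5n + 10) − (3/5)| ≤ (11/5)/n < ϵ.

K = (11/5)/ϵ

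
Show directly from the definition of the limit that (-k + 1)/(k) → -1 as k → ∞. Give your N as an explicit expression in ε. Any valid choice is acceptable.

N = 1/ε

Let ε > 0. For k ≥ 1, |(-k + 1)/(k) + 1| = |1|/((k)) = 1/((k)).
Since k ≥ k for k ≥ 1, this is ≤ 1/(k) = 1/k.
So |(-k + 1)/(k) + 1| < ε whenever k > 1/ε.
Take N = 1/ε. If k > N then |(-k + 1)/(k) + 1| ≤ 1/k < ε.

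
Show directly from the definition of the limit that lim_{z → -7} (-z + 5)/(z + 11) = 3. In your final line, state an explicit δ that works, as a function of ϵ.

δ = min(2, (1/2)ϵ)

Fix ϵ > 0. We want δ > 0 with 0 < |z + 7| < δ ⇒ |(-z + 5)/(z + 11) − 3| < ϵ.
Combining over a common denominator, (-z + 5)/(z + 11) − 3 = [(-z + 5)·4 − 12·(z + 11)] / [4·(z + 11)] = -16(z + 7) / (4(z + 11)).
So |(-z + 5)/(z + 11) − 3| = 16|z + 7| / (4·|z + 11|).
Require δ ≤ 2, so |z + 11| ≥ |4| − |z + 7| > 4 − 2 = 2.
Hence |(-z + 5)/(z + 11) − 3| < 16|z + 7|/(4·2) = 2|z + 7|, which is < ϵ once |z + 7| < (1/2)ϵ.
Take δ = min(2, (1/2)ϵ). Then 0 < |z + 7| < δ forces both bounds, so |(-z + 5)/(z + 11) − 3| < ϵ.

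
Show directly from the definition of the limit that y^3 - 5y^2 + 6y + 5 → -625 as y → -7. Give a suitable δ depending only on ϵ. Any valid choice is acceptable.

Let ϵ > 0. We want δ > 0 such that 0 < |y + 7| < δ implies |(y^3 - 5y^2 + 6y + 5) + 625| < ϵ.
(y^3 - 5y^2 + 6y + 5) + 625 = y^3 - 5y^2 + 6y + 630 = (y + 7)(y^2 - 12y + 90).
So |(y^3 - 5y^2 + 6y + 5) + 625| = |y + 7|·|y^2 - 12y + 90|.
Assume first that |y + 7| < 1, so |y| < 8. Then |y^2 - 12y + 90| ≤ 8^2 + 12·8 + 90 = 250.
Hence |(y^3 - 5y^2 + 6y + 5) + 625| ≤ 250|y + 7| < ϵ provided |y + 7| < ϵ/250.
Take δ = min(1, ϵ/250). Then 0 < |y + 7| < δ gives both |y + 7| < 1 and |y + 7| < ϵ/250, so |(y^3 - 5y^2 + 6y + 5) + 625| < ϵ.

δ = min(1, ϵ/250)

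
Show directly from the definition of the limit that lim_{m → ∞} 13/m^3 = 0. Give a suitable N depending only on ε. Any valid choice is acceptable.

N = (13/ε)^{1/3}

Suppose ε > 0. For m ≥ 1, |13/m^3 − 0| = 13/m^3.
13/m^3 < ε ⇔ m^3 > 13/ε ⇔ m > (13/ε)^{1/3}.
Take N = (13/ε)^{1/3}. Then m > N implies 13/m^3 < ε.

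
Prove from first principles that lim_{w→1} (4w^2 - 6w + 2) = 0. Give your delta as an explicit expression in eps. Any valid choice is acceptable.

Let eps > 0. We want delta > 0 such that 0 < |w − 1| < delta implies |(4w^2 - 6w + 2)| < eps.
(4w^2 - 6w + 2) = 4w^2 - 6w + 2 = (w − 1)(4w - 2).
So |(4w^2 - 6w + 2)| = |w − 1|·|4w - 2|.
Require delta ≤ 1. Then |w − 1| < 1 gives |w| < 2, and by the triangle inequality |4w - 2| ≤ 4·2 + 2 = 10.
Hence |(4w^2 - 6w + 2)| ≤ 10|w − 1| < eps provided |w − 1| < eps/10.
Take delta = min(1, eps/10). Then 0 < |w − 1| < delta gives both |w − 1| < 1 and |w − 1| < eps/10, so |(4w^2 - 6w + 2)| < eps.

delta = min(1, eps/10)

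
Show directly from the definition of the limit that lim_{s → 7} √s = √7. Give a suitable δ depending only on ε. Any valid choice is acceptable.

Suppose ε > 0. We want δ > 0 such that 0 < |s − 7| < δ implies |√s − √7| < ε.
Multiplying by the conjugate, |√s − √7| = |s − 7|/(√s + √7).
Restrict δ ≤ 7 so that |s − 7| < 7 forces s > 0, and then √s + √7 > √7.
Hence |√s − √7| < |s − 7|/√7, which is < ε once |s − 7| < √7·ε.
Take δ = min(7, √7·ε). If 0 < |s − 7| < δ then s > 0 and |√s − √7| < |s − 7|/√7 < ε.

δ = min(7, √7·ε)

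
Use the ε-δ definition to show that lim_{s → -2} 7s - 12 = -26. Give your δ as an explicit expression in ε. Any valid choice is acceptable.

δ = ε/7

Let ε > 0 be given. We need δ > 0 so that 0 < |s + 2| < δ implies |(7s - 12) + 26| < ε.
Since (7s - 12) + 26 = 7(s + 2), we have |(7s - 12) + 26| = 7|s + 2|.
Thus it suffices that |s + 2| < ε/7.
Take δ = ε/7. If 0 < |s + 2| < δ then |(7s - 12) + 26| = 7|s + 2| < 7·(ε/7) = ε.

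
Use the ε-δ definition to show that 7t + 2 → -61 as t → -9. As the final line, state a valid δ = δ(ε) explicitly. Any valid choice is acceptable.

Let ε > 0 be given. We need δ > 0 so that 0 < |t + 9| < δ implies |(7t + 2) + 61| < ε.
|(7t + 2) + 61| = |7t + 63| = 7|t + 9|.
So 7|t + 9| < ε exactly when |t + 9| < ε/7.
Take δ = ε/7. If 0 < |t + 9| < δ then |(7t + 2) + 61| = 7|t + 9| < 7·(ε/7) = ε.

δ = ε/7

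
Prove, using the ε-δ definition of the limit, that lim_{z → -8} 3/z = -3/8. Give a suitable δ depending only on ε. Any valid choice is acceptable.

Fix ε > 0. We seek δ > 0 such that 0 < |z + 8| < δ implies |3/z + 3/8| < ε.
|3/z + 3/8| = 3·|-8 − z|/(8·|z|) = 3|z + 8|/(8|z|).
Restrict δ ≤ 4. Then |z + 8| < 4 gives |z| > 4, so 8|z| > 32.
Then |3/z + 3/8| < 3|z + 8|/32, which is < ε when |z + 8| < (32/3)ε.
Take δ = min(4, (32/3)ε). Then 0 < |z + 8| < δ gives both |z + 8| < 4 and |z + 8| < (32/3)ε, so |3/z + 3/8| < ε.

δ = min(4, (32/3)ε)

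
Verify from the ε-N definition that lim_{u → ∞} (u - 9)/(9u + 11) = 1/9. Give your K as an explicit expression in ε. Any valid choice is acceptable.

K = (92/81)/ε

Let ε > 0 be given. We seek K > 0 such that u > K implies |(u - 9)/(9u + 11) − (1/9)| < ε.
(u - 9)/(9u + 11) − (1/9) = (9(u - 9) − (9u + 11)) / (9(9u + 11)) = -92/(9(9u + 11)).
For u > 0 we have 9u + 11 > 9u, so |(u - 9)/(9u + 11) − (1/9)| = 92/(9(9u + 11)) < 92/(9·9u) = (92/81)/u.
Thus |(u - 9)/(9u + 11) − (1/9)| < ε whenever u > (92/81)/ε.
Take K = (92/81)/ε. If u > K then |(u - 9)/(9u + 11) − (1/9)| < (92/81)/u < ε.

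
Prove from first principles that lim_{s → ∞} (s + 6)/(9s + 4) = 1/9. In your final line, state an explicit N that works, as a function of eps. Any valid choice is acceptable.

N = (50/81)/eps

Fix eps > 0. We seek N > 0 such that s > N implies |(s + 6)/(9s + 4) − (1/9)| < eps.
(s + 6)/(9s + 4) − (1/9) = (9(s + 6) − (9s + 4)) / (9(9s + 4)) = 50/(9(9s + 4)).
For s > 0 we have 9s + 4 > 9s, so |(s + 6)/(9s + 4) − (1/9)| = 50/(9(9s + 4)) < 50/(9·9s) = (50/81)/s.
Thus |(s + 6)/(9s + 4) − (1/9)| < eps whenever s > (50/81)/eps.
Take N = (50/81)/eps. If s > N then |(s + 6)/(9s + 4) − (1/9)| < (50/81)/s < eps.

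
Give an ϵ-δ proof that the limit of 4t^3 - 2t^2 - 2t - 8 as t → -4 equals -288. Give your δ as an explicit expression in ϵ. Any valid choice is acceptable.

Fix ϵ > 0. We want δ > 0 such that 0 < |t + 4| < δ implies |(4t^3 - 2t^2 - 2t - 8) + 288| < ϵ.
(4t^3 - 2t^2 - 2t - 8) + 288 = 4t^3 - 2t^2 - 2t + 280 = (t + 4)(4t^2 - 18t + 70).
So |(4t^3 - 2t^2 - 2t - 8) + 288| = |t + 4|·|4t^2 - 18t + 70|.
Assume first that |t + 4| < 1, so |t| < 5. Then |4t^2 - 18t + 70| ≤ 4·5^2 + 18·5 + 70 = 260.
Hence |(4t^3 - 2t^2 - 2t - 8) + 288| ≤ 260|t + 4| < ϵ provided |t + 4| < ϵ/260.
Choosing δ = min(1, ϵ/260) ensures both conditions, hence |(4t^3 - 2t^2 - 2t - 8) + 288| < ϵ.

δ = min(1, ϵ/260)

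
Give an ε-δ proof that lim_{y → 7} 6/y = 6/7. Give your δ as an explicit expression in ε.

δ = min(7/2, (49/12)ε)

Suppose ε > 0. We seek δ > 0 such that 0 < |y − 7| < δ implies |6/y − (6/7)| < ε.
|6/y − (6/7)| = 6·|7 − y|/(7·|y|) = 6|y − 7|/(7|y|).
Restrict δ ≤ 7/2. Then |y − 7| < 7/2 gives |y| > 7/2, so 7|y| > 49/2.
Then |6/y − (6/7)| < 6|y − 7|/(49/2), which is < ε when |y − 7| < (49/12)ε.
Take δ = min(7/2, (49/12)ε). Then 0 < |y − 7| < δ gives both |y − 7| < 7/2 and |y − 7| < (49/12)ε, so |6/y − (6/7)| < ε.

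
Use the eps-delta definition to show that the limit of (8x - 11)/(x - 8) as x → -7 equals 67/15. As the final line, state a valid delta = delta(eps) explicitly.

Suppose eps > 0. We want delta > 0 with 0 < |x + 7| < delta ⇒ |(8x - 11)/(x - 8) − (67/15)| < eps.
Combining over a common denominator, (8x - 11)/(x - 8) − (67/15) = [(8x - 11)·(-15) − (-67)·(x - 8)] / [(-15)·(x - 8)] = -53(x + 7) / ((-15)(x - 8)).
So |(8x - 11)/(x - 8) − (67/15)| = 53|x + 7| / (15·|x − 8|).
Require delta ≤ 15/2, so |x − 8| ≥ |-15| − |x + 7| > 15 − 15/2 = 15/2.
Hence |(8x - 11)/(x - 8) − (67/15)| < 53|x + 7|/(15·(15/2)) = (106/225)|x + 7|, which is < eps once |x + 7| < (225/106)eps.
Take delta = min(15/2, (225/106)eps). Then 0 < |x + 7| < delta forces both bounds, so |(8x - 11)/(x - 8) − (67/15)| < eps.

delta = min(15/2, (225/106)eps)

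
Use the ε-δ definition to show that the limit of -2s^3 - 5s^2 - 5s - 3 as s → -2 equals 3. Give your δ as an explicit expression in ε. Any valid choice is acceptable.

δ = min(1, ε/24)

Let ε > 0. We want δ > 0 such that 0 < |s + 2| < δ implies |(-2s^3 - 5s^2 - 5s - 3) − 3| < ε.
(-2s^3 - 5s^2 - 5s - 3) − 3 = -2s^3 - 5s^2 - 5s - 6 = (s + 2)(-2s^2 - s - 3).
So |(-2s^3 - 5s^2 - 5s - 3) − 3| = |s + 2|·|-2s^2 - s - 3|.
Assume first that |s + 2| < 1, so |s| < 3. Then |-2s^2 - s - 3| ≤ 2·3^2 + 3 + 3 = 24.
Hence |(-2s^3 - 5s^2 - 5s - 3) − 3| ≤ 24|s + 2| < ε provided |s + 2| < ε/24.
Take δ = min(1, ε/24). Then 0 < |s + 2| < δ gives both |s + 2| < 1 and |s + 2| < ε/24, so |(-2s^3 - 5s^2 - 5s - 3) − 3| < ε.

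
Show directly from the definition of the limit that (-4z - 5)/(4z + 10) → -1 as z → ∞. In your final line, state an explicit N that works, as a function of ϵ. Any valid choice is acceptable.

N = (5/4)/ϵ

Let ϵ > 0. We seek N > 0 such that z > N implies |(-4z - 5)/(4z + 10) + 1| < ϵ.
(-4z - 5)/(4z + 10) + 1 = (4(-4z - 5) − (-4)(4z + 10)) / (4(4z + 10)) = 20/(4(4z + 10)).
For z > 0 we have 4z + 10 > 4z, so |(-4z - 5)/(4z + 10) + 1| = 20/(4(4z + 10)) < 20/(4·4z) = (5/4)/z.
Thus |(-4z - 5)/(4z + 10) + 1| < ϵ whenever z > (5/4)/ϵ.
Take N = (5/4)/ϵ. If z > N then |(-4z - 5)/(4z + 10) + 1| < (5/4)/z < ϵ.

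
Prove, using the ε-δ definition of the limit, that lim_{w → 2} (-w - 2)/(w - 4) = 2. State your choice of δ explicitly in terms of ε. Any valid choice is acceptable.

Suppose ε > 0. We want δ > 0 with 0 < |w − 2| < δ ⇒ |(-w - 2)/(w - 4) − 2| < ε.
Combining over a common denominator, (-w - 2)/(w - 4) − 2 = [(-w - 2)·(-2) − (-4)·(w - 4)] / [(-2)·(w - 4)] = 6(w − 2) / ((-2)(w - 4)).
So |(-w - 2)/(w - 4) − 2| = 6|w − 2| / (2·|w − 4|).
Restrict δ ≤ 1. Then |w − 2| < 1 gives |w − 4| = |(w − 2) + (-2)| ≥ 2 − 1 = 1.
Hence |(-w - 2)/(w - 4) − 2| < 6|w − 2|/(2·1) = 3|w − 2|, which is < ε once |w − 2| < (1/3)ε.
Take δ = min(1, (1/3)ε). Then 0 < |w − 2| < δ forces both bounds, so |(-w - 2)/(w - 4) − 2| < ε.

δ = min(1, (1/3)ε)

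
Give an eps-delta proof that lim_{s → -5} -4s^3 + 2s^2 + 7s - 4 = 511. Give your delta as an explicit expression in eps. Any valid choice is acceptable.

delta = min(1, eps/379)

Suppose eps > 0. We want delta > 0 such that 0 < |s + 5| < delta implies |(-4s^3 + 2s^2 + 7s - 4) − 511| < eps.
(-4s^3 + 2s^2 + 7s - 4) − 511 = -4s^3 + 2s^2 + 7s - 515 = (s + 5)(-4s^2 + 22s - 103).
So |(-4s^3 + 2s^2 + 7s - 4) − 511| = |s + 5|·|-4s^2 + 22s - 103|.
Require delta ≤ 1. Then |s + 5| < 1 gives |s| < 6, and by the triangle inequality |-4s^2 + 22s - 103| ≤ 4·6^2 + 22·6 + 103 = 379.
Hence |(-4s^3 + 2s^2 + 7s - 4) − 511| ≤ 379|s + 5| < eps provided |s + 5| < eps/379.
Take delta = min(1, eps/379). Then 0 < |s + 5| < delta gives both |s + 5| < 1 and |s + 5| < eps/379, so |(-4s^3 + 2s^2 + 7s - 4) − 511| < eps.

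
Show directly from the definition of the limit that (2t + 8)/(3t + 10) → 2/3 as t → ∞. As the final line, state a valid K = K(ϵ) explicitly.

Fix ϵ > 0. We seek K > 0 such that t > K implies |(2t + 8)/(3t + 10) − (2/3)| < ϵ.
(2t + 8)/(3t + 10) − (2/3) = (3(2t + 8) − 2(3t + 10)) / (3(3t + 10)) = 4/(3(3t + 10)).
For t > 0 we have 3t + 10 > 3t, so |(2t + 8)/(3t + 10) − (2/3)| = 4/(3(3t + 10)) < 4/(3·3t) = (4/9)/t.
Thus |(2t + 8)/(3t + 10) − (2/3)| < ϵ whenever t > (4/9)/ϵ.
Take K = (4/9)/ϵ. If t > K then |(2t + 8)/(3t + 10) − (2/3)| < (4/9)/t < ϵ.

K = (4/9)/ϵ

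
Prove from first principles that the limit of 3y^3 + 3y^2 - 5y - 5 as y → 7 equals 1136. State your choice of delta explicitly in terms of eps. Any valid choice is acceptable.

delta = min(1, eps/547)

Let eps > 0. We want delta > 0 such that 0 < |y − 7| < delta implies |(3y^3 + 3y^2 - 5y - 5) − 1136| < eps.
(3y^3 + 3y^2 - 5y - 5) − 1136 = 3y^3 + 3y^2 - 5y - 1141 = (y − 7)(3y^2 + 24y + 163).
So |(3y^3 + 3y^2 - 5y - 5) − 1136| = |y − 7|·|3y^2 + 24y + 163|.
Require delta ≤ 1. Then |y − 7| < 1 gives |y| < 8, and by the triangle inequality |3y^2 + 24y + 163| ≤ 3·8^2 + 24·8 + 163 = 547.
Hence |(3y^3 + 3y^2 - 5y - 5) − 1136| ≤ 547|y − 7| < eps provided |y − 7| < eps/547.
Take delta = min(1, eps/547). Then 0 < |y − 7| < delta gives both |y − 7| < 1 and |y − 7| < eps/547, so |(3y^3 + 3y^2 - 5y - 5) − 1136| < eps.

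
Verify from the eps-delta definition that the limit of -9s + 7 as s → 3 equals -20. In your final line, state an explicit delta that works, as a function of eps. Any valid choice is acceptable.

delta = eps/9

Let eps > 0. We need delta > 0 so that 0 < |s − 3| < delta implies |(-9s + 7) + 20| < eps.
|(-9s + 7) + 20| = |-9s + 27| = 9|s − 3|.
Thus it suffices that |s − 3| < eps/9.
Choosing delta = eps/9 gives |(-9s + 7) + 20| = 9|s − 3| < eps whenever |s − 3| < delta.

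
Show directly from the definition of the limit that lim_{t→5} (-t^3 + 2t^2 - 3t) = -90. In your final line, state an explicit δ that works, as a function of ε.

Fix ε > 0. We want δ > 0 such that 0 < |t − 5| < δ implies |(-t^3 + 2t^2 - 3t) + 90| < ε.
(-t^3 + 2t^2 - 3t) + 90 = -t^3 + 2t^2 - 3t + 90 = (t − 5)(-t^2 - 3t - 18).
So |(-t^3 + 2t^2 - 3t) + 90| = |t − 5|·|-t^2 - 3t - 18|.
Assume first that |t − 5| < 1, so |t| < 6. Then |-t^2 - 3t - 18| ≤ 6^2 + 3·6 + 18 = 72.
Hence |(-t^3 + 2t^2 - 3t) + 90| ≤ 72|t − 5| < ε provided |t − 5| < ε/72.
Take δ = min(1, ε/72). Then 0 < |t − 5| < δ gives both |t − 5| < 1 and |t − 5| < ε/72, so |(-t^3 + 2t^2 - 3t) + 90| < ε.

δ = min(1, ε/72)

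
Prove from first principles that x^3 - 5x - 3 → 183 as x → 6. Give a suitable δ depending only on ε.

Let ε > 0. We want δ > 0 such that 0 < |x − 6| < δ implies |(x^3 - 5x - 3) − 183| < ε.
(x^3 - 5x - 3) − 183 = x^3 - 5x - 186 = (x − 6)(x^2 + 6x + 31).
So |(x^3 - 5x - 3) − 183| = |x − 6|·|x^2 + 6x + 31|.
Require δ ≤ 1. Then |x − 6| < 1 gives |x| < 7, and by the triangle inequality |x^2 + 6x + 31| ≤ 7^2 + 6·7 + 31 = 122.
Hence |(x^3 - 5x - 3) − 183| ≤ 122|x − 6| < ε provided |x − 6| < ε/122.
Choosing δ = min(1, ε/122) ensures both conditions, hence |(x^3 - 5x - 3) − 183| < ε.

δ = min(1, ε/122)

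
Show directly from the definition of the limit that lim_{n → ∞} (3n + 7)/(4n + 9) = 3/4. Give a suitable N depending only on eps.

N = (1/16)/eps

Let eps > 0. For n ≥ 1, |(3n + 7)/(4n + 9) − (3/4)| = |1|/(4(4n + 9)) = 1/(4(4n + 9)).
Since 4n + 9 ≥ 4n for n ≥ 1, this is ≤ 1/(4·4n) = (1/16)/n.
So |(3n + 7)/(4n + 9) − (3/4)| < eps whenever n > (1/16)/eps.
Take N = (1/16)/eps. If n > N then |(3n + 7)/(4n + 9) − (3/4)| ≤ (1/16)/n < eps.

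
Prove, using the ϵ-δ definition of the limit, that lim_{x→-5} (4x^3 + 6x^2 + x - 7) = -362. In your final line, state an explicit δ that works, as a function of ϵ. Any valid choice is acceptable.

Let ϵ > 0 be given. We want δ > 0 such that 0 < |x + 5| < δ implies |(4x^3 + 6x^2 + x - 7) + 362| < ϵ.
(4x^3 + 6x^2 + x - 7) + 362 = 4x^3 + 6x^2 + x + 355 = (x + 5)(4x^2 - 14x + 71).
So |(4x^3 + 6x^2 + x - 7) + 362| = |x + 5|·|4x^2 - 14x + 71|.
Assume first that |x + 5| < 1, so |x| < 6. Then |4x^2 - 14x + 71| ≤ 4·6^2 + 14·6 + 71 = 299.
Hence |(4x^3 + 6x^2 + x - 7) + 362| ≤ 299|x + 5| < ϵ provided |x + 5| < ϵ/299.
Choosing δ = min(1, ϵ/299) ensures both conditions, hence |(4x^3 + 6x^2 + x - 7) + 362| < ϵ.

δ = min(1, ϵ/299)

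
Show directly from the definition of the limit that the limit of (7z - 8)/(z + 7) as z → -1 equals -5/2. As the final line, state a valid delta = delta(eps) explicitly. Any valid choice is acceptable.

Suppose eps > 0. We want delta > 0 with 0 < |z + 1| < delta ⇒ |(7z - 8)/(z + 7) + 5/2| < eps.
Combining over a common denominator, (7z - 8)/(z + 7) + 5/2 = [(7z - 8)·6 − (-15)·(z + 7)] / [6·(z + 7)] = 57(z + 1) / (6(z + 7)).
So |(7z - 8)/(z + 7) + 5/2| = 57|z + 1| / (6·|z + 7|).
Restrict delta ≤ 3. Then |z + 1| < 3 gives |z + 7| = |(z + 1) + 6| ≥ 6 − 3 = 3.
Hence |(7z - 8)/(z + 7) + 5/2| < 57|z + 1|/(6·3) = (19/6)|z + 1|, which is < eps once |z + 1| < (6/19)eps.
Take delta = min(3, (6/19)eps). Then 0 < |z + 1| < delta forces both bounds, so |(7z - 8)/(z + 7) + 5/2| < eps.

delta = min(3, (6/19)eps)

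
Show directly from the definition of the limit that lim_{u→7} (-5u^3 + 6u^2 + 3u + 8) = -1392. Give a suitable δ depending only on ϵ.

Let ϵ > 0. We want δ > 0 such that 0 < |u − 7| < δ implies |(-5u^3 + 6u^2 + 3u + 8) + 1392| < ϵ.
(-5u^3 + 6u^2 + 3u + 8) + 1392 = -5u^3 + 6u^2 + 3u + 1400 = (u − 7)(-5u^2 - 29u - 200).
So |(-5u^3 + 6u^2 + 3u + 8) + 1392| = |u − 7|·|-5u^2 - 29u - 200|.
Assume first that |u − 7| < 2, so |u| < 9. Then |-5u^2 - 29u - 200| ≤ 5·9^2 + 29·9 + 200 = 866.
Hence |(-5u^3 + 6u^2 + 3u + 8) + 1392| ≤ 866|u − 7| < ϵ provided |u − 7| < ϵ/866.
Choosing δ = min(2, ϵ/866) ensures both conditions, hence |(-5u^3 + 6u^2 + 3u + 8) + 1392| < ϵ.

δ = min(2, ϵ/866)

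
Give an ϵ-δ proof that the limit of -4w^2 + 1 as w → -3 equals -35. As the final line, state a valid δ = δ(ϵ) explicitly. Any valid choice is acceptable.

δ = min(1, ϵ/28)

Let ϵ > 0 be given. We want δ > 0 such that 0 < |w + 3| < δ implies |(-4w^2 + 1) + 35| < ϵ.
(-4w^2 + 1) + 35 = -4w^2 + 36 = (w + 3)(-4w + 12).
So |(-4w^2 + 1) + 35| = |w + 3|·|-4w + 12|.
Assume first that |w + 3| < 1, so |w| < 4. Then |-4w + 12| ≤ 4·4 + 12 = 28.
Hence |(-4w^2 + 1) + 35| ≤ 28|w + 3| < ϵ provided |w + 3| < ϵ/28.
Take δ = min(1, ϵ/28). Then 0 < |w + 3| < δ gives both |w + 3| < 1 and |w + 3| < ϵ/28, so |(-4w^2 + 1) + 35| < ϵ.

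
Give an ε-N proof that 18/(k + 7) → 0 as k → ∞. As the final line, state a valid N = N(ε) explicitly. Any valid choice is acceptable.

Suppose ε > 0. For k ≥ 1, |18/(k + 7) − 0| = 18/(k + 7) ≤ 18/k.
We need 18/k < ε, i.e. k > 18/ε.
Take N = 18/ε. If k > N then |18/(k + 7)| ≤ 18/k < ε.

N = 18/ε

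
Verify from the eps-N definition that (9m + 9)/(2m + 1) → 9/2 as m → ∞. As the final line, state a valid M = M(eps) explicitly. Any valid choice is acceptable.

Fix eps > 0. For m ≥ 1, |(9m + 9)/(2m + 1) − (9/2)| = |9|/(2(2m + 1)) = 9/(2(2m + 1)).
Since 2m + 1 ≥ 2m for m ≥ 1, this is ≤ 9/(2·2m) = (9/4)/m.
So |(9m + 9)/(2m + 1) − (9/2)| < eps whenever m > (9/4)/eps.
Take M = (9/4)/eps. If m > M then |(9m + 9)/(2m + 1) − (9/2)| ≤ (9/4)/m < eps.

M = (9/4)/eps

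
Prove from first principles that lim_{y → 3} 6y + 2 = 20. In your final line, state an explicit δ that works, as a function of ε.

δ = ε/6

Fix ε > 0. We need δ > 0 so that 0 < |y − 3| < δ implies |(6y + 2) − 20| < ε.
|(6y + 2) − 20| = |6y - 18| = 6|y − 3|.
Thus it suffices that |y − 3| < ε/6.
Choosing δ = ε/6 gives |(6y + 2) − 20| = 6|y − 3| < ε whenever |y − 3| < δ.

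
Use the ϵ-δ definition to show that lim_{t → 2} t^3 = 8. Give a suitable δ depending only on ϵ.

Let ϵ > 0 be given. We seek δ > 0 with 0 < |t − 2| < δ ⇒ |t^3 − 8| < ϵ.
Factor: t^3 − 8 = (t − 2)(t^2 + 2t + 4), so |t^3 − 8| = |t − 2|·|t^2 + 2t + 4|.
Restrict δ ≤ 1. Then |t − 2| < 1 gives |t| < 3, so by the triangle inequality |t^2 + 2t + 4| ≤ 3^2 + 2·3 + 4 = 19.
Hence |t^3 − 8| ≤ 19|t − 2|, which is < ϵ once |t − 2| < ϵ/19.
Take δ = min(1, ϵ/19). If 0 < |t − 2| < δ then both bounds hold and |t^3 − 8| ≤ 19|t − 2| < 19·(ϵ/19) = ϵ.

δ = min(1, ϵ/19)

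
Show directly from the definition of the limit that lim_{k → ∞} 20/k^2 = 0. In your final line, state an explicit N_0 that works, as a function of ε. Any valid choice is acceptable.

N_0 = (20/ε)^{1/2}

Suppose ε > 0. For k ≥ 1, |20/k^2 − 0| = 20/k^2.
20/k^2 < ε ⇔ k^2 > 20/ε ⇔ k > (20/ε)^{1/2}.
Take N_0 = (20/ε)^{1/2}. Then k > N_0 implies 20/k^2 < ε.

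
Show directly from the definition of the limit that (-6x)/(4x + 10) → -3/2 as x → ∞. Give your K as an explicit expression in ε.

K = (15/4)/ε

Let ε > 0. We seek K > 0 such that x > K implies |(-6x)/(4x + 10) + 3/2| < ε.
(-6x)/(4x + 10) + 3/2 = (4(-6x) − (-6)(4x + 10)) / (4(4x + 10)) = 60/(4(4x + 10)).
For x > 0 we have 4x + 10 > 4x, so |(-6x)/(4x + 10) + 3/2| = 60/(4(4x + 10)) < 60/(4·4x) = (15/4)/x.
Thus |(-6x)/(4x + 10) + 3/2| < ε whenever x > (15/4)/ε.
Take K = (15/4)/ε. If x > K then |(-6x)/(4x + 10) + 3/2| < (15/4)/x < ε.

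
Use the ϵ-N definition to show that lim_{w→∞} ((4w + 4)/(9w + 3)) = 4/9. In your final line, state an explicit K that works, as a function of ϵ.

K = (8/27)/ϵ

Fix ϵ > 0. We seek K > 0 such that w > K implies |(4w + 4)/(9w + 3) − (4/9)| < ϵ.
(4w + 4)/(9w + 3) − (4/9) = (9(4w + 4) − 4(9w + 3)) / (9(9w + 3)) = 24/(9(9w + 3)).
For w > 0 we have 9w + 3 > 9w, so |(4w + 4)/(9w + 3) − (4/9)| = 24/(9(9w + 3)) < 24/(9·9w) = (8/27)/w.
Thus |(4w + 4)/(9w + 3) − (4/9)| < ϵ whenever w > (8/27)/ϵ.
Take K = (8/27)/ϵ. If w > K then |(4w + 4)/(9w + 3) − (4/9)| < (8/27)/w < ϵ.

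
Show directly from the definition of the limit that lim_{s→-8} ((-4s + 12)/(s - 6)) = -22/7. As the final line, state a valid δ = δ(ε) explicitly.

Let ε > 0 be given. We want δ > 0 with 0 < |s + 8| < δ ⇒ |(-4s + 12)/(s - 6) + 22/7| < ε.
Combining over a common denominator, (-4s + 12)/(s - 6) + 22/7 = [(-4s + 12)·(-14) − 44·(s - 6)] / [(-14)·(s - 6)] = 12(s + 8) / ((-14)(s - 6)).
So |(-4s + 12)/(s - 6) + 22/7| = 12|s + 8| / (14·|s − 6|).
Restrict δ ≤ 7. Then |s + 8| < 7 gives |s − 6| = |(s + 8) + (-14)| ≥ 14 − 7 = 7.
Hence |(-4s + 12)/(s - 6) + 22/7| < 12|s + 8|/(14·7) = (6/49)|s + 8|, which is < ε once |s + 8| < (49/6)ε.
Take δ = min(7, (49/6)ε). Then 0 < |s + 8| < δ forces both bounds, so |(-4s + 12)/(s - 6) + 22/7| < ε.

δ = min(7, (49/6)ε)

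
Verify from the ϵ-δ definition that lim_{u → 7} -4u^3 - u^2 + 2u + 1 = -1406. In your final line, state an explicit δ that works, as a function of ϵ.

δ = min(1, ϵ/689)

Fix ϵ > 0. We want δ > 0 such that 0 < |u − 7| < δ implies |(-4u^3 - u^2 + 2u + 1) + 1406| < ϵ.
(-4u^3 - u^2 + 2u + 1) + 1406 = -4u^3 - u^2 + 2u + 1407 = (u − 7)(-4u^2 - 29u - 201).
So |(-4u^3 - u^2 + 2u + 1) + 1406| = |u − 7|·|-4u^2 - 29u - 201|.
Require δ ≤ 1. Then |u − 7| < 1 gives |u| < 8, and by the triangle inequality |-4u^2 - 29u - 201| ≤ 4·8^2 + 29·8 + 201 = 689.
Hence |(-4u^3 - u^2 + 2u + 1) + 1406| ≤ 689|u − 7| < ϵ provided |u − 7| < ϵ/689.
Choosing δ = min(1, ϵ/689) ensures both conditions, hence |(-4u^3 - u^2 + 2u + 1) + 1406| < ϵ.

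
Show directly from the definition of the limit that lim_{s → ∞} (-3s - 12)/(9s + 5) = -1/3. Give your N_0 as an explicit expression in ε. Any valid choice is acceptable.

Suppose ε > 0. We seek N_0 > 0 such that s > N_0 implies |(-3s - 12)/(9s + 5) + 1/3| < ε.
(-3s - 12)/(9s + 5) + 1/3 = (9(-3s - 12) − (-3)(9s + 5)) / (9(9s + 5)) = -93/(9(9s + 5)).
For s > 0 we have 9s + 5 > 9s, so |(-3s - 12)/(9s + 5) + 1/3| = 93/(9(9s + 5)) < 93/(9·9s) = (31/27)/s.
Thus |(-3s - 12)/(9s + 5) + 1/3| < ε whenever s > (31/27)/ε.
Take N_0 = (31/27)/ε. If s > N_0 then |(-3s - 12)/(9s + 5) + 1/3| < (31/27)/s < ε.

N_0 = (31/27)/ε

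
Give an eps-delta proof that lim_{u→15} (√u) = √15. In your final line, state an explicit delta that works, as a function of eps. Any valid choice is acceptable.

Suppose eps > 0. We want delta > 0 such that 0 < |u − 15| < delta implies |√u − √15| < eps.
Rationalise: √u − √15 = (u − 15)/(√u + √15), so |√u − √15| = |u − 15|/(√u + √15).
Restrict delta ≤ 15 so that |u − 15| < 15 forces u > 0, and then √u + √15 > √15.
Hence |√u − √15| < |u − 15|/√15, which is < eps once |u − 15| < √15·eps.
Take delta = min(15, √15·eps). If 0 < |u − 15| < delta then u > 0 and |√u − √15| < |u − 15|/√15 < eps.

delta = min(15, √15·eps)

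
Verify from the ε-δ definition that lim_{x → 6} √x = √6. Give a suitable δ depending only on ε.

Suppose ε > 0. We want δ > 0 such that 0 < |x − 6| < δ implies |√x − √6| < ε.
Multiplying by the conjugate, |√x − √6| = |x − 6|/(√x + √6).
Restrict δ ≤ 6 so that |x − 6| < 6 forces x > 0, and then √x + √6 > √6.
Hence |√x − √6| < |x − 6|/√6, which is < ε once |x − 6| < √6·ε.
Take δ = min(6, √6·ε). If 0 < |x − 6| < δ then x > 0 and |√x − √6| < |x − 6|/√6 < ε.

δ = min(6, √6·ε)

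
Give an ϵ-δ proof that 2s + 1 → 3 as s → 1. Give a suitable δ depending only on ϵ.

δ = ϵ/2

Let ϵ > 0. We need δ > 0 so that 0 < |s − 1| < δ implies |(2s + 1) − 3| < ϵ.
Since (2s + 1) − 3 = 2(s − 1), we have |(2s + 1) − 3| = 2|s − 1|.
So 2|s − 1| < ϵ exactly when |s − 1| < ϵ/2.
Take δ = ϵ/2. If 0 < |s − 1| < δ then |(2s + 1) − 3| = 2|s − 1| < 2·(ϵ/2) = ϵ.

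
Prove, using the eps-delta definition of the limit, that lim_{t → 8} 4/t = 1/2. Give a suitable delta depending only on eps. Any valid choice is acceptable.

delta = min(4, 8eps)

Let eps > 0 be given. We seek delta > 0 such that 0 < |t − 8| < delta implies |4/t − (1/2)| < eps.
|4/t − (1/2)| = 4·|8 − t|/(8·|t|) = 4|t − 8|/(8|t|).
Require delta ≤ 4 so that |t| > 8 − 4 = 4, hence 8|t| > 32.
Then |4/t − (1/2)| < 4|t − 8|/32, which is < eps when |t − 8| < 8eps.
Take delta = min(4, 8eps). Then 0 < |t − 8| < delta gives both |t − 8| < 4 and |t − 8| < 8eps, so |4/t − (1/2)| < eps.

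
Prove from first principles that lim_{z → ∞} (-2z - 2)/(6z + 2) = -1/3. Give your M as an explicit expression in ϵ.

M = (2/9)/ϵ

Suppose ϵ > 0. We seek M > 0 such that z > M implies |(-2z - 2)/(6z + 2) + 1/3| < ϵ.
(-2z - 2)/(6z + 2) + 1/3 = (6(-2z - 2) − (-2)(6z + 2)) / (6(6z + 2)) = -8/(6(6z + 2)).
For z > 0 we have 6z + 2 > 6z, so |(-2z - 2)/(6z + 2) + 1/3| = 8/(6(6z + 2)) < 8/(6·6z) = (2/9)/z.
Thus |(-2z - 2)/(6z + 2) + 1/3| < ϵ whenever z > (2/9)/ϵ.
Take M = (2/9)/ϵ. If z > M then |(-2z - 2)/(6z + 2) + 1/3| < (2/9)/z < ϵ.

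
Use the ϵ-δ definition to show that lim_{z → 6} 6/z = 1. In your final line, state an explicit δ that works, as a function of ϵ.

δ = min(3, 3ϵ)

Fix ϵ > 0. We seek δ > 0 such that 0 < |z − 6| < δ implies |6/z − 1| < ϵ.
|6/z − 1| = 6·|6 − z|/(6·|z|) = 6|z − 6|/(6|z|).
Restrict δ ≤ 3. Then |z − 6| < 3 gives |z| > 3, so 6|z| > 18.
Then |6/z − 1| < 6|z − 6|/18, which is < ϵ when |z − 6| < 3ϵ.
Take δ = min(3, 3ϵ). Then 0 < |z − 6| < δ gives both |z − 6| < 3 and |z − 6| < 3ϵ, so |6/z − 1| < ϵ.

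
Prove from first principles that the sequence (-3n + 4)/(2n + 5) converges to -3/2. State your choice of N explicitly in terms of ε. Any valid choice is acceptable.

N = (23/4)/ε

Fix ε > 0. For n ≥ 1, |(-3n + 4)/(2n + 5) + 3/2| = |23|/(2(2n + 5)) = 23/(2(2n + 5)).
Since 2n + 5 ≥ 2n for n ≥ 1, this is ≤ 23/(2·2n) = (23/4)/n.
So |(-3n + 4)/(2n + 5) + 3/2| < ε whenever n > (23/4)/ε.
Take N = (23/4)/ε. If n > N then |(-3n + 4)/(2n + 5) + 3/2| ≤ (23/4)/n < ε.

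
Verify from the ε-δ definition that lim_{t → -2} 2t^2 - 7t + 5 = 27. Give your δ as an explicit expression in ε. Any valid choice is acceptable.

Let ε > 0 be given. We want δ > 0 such that 0 < |t + 2| < δ implies |(2t^2 - 7t + 5) − 27| < ε.
(2t^2 - 7t + 5) − 27 = 2t^2 - 7t - 22 = (t + 2)(2t - 11).
So |(2t^2 - 7t + 5) − 27| = |t + 2|·|2t - 11|.
Require δ ≤ 1. Then |t + 2| < 1 gives |t| < 3, and by the triangle inequality |2t - 11| ≤ 2·3 + 11 = 17.
Hence |(2t^2 - 7t + 5) − 27| ≤ 17|t + 2| < ε provided |t + 2| < ε/17.
Choosing δ = min(1, ε/17) ensures both conditions, hence |(2t^2 - 7t + 5) − 27| < ε.

δ = min(1, ε/17)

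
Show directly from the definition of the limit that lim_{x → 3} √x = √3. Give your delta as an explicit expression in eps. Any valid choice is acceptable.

Let eps > 0 be given. We want delta > 0 such that 0 < |x − 3| < delta implies |√x − √3| < eps.
Rationalise: √x − √3 = (x − 3)/(√x + √3), so |√x − √3| = |x − 3|/(√x + √3).
Restrict delta ≤ 3 so that |x − 3| < 3 forces x > 0, and then √x + √3 > √3.
Hence |√x − √3| < |x − 3|/√3, which is < eps once |x − 3| < √3·eps.
Take delta = min(3, √3·eps). If 0 < |x − 3| < delta then x > 0 and |√x − √3| < |x − 3|/√3 < eps.

delta = min(3, √3·eps)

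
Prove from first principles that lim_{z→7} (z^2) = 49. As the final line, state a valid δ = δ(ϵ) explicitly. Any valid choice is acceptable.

δ = min(2, ϵ/16)

Fix ϵ > 0. We seek δ > 0 with 0 < |z − 7| < δ ⇒ |z^2 − 49| < ϵ.
Factor: z^2 − 49 = (z − 7)(z + 7), so |z^2 − 49| = |z − 7|·|z + 7|.
Restrict δ ≤ 2. Then |z − 7| < 2 gives |z| < 9, so by the triangle inequality |z + 7| ≤ 9 + 7 = 16.
Hence |z^2 − 49| ≤ 16|z − 7|, which is < ϵ once |z − 7| < ϵ/16.
Take δ = min(2, ϵ/16). If 0 < |z − 7| < δ then both bounds hold and |z^2 − 49| ≤ 16|z − 7| < 16·(ϵ/16) = ϵ.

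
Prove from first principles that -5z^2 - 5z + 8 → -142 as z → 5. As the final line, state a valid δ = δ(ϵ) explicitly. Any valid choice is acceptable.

δ = min(1, ϵ/60)

Let ϵ > 0 be given. We want δ > 0 such that 0 < |z − 5| < δ implies |(-5z^2 - 5z + 8) + 142| < ϵ.
(-5z^2 - 5z + 8) + 142 = -5z^2 - 5z + 150 = (z − 5)(-5z - 30).
So |(-5z^2 - 5z + 8) + 142| = |z − 5|·|-5z - 30|.
Assume first that |z − 5| < 1, so |z| < 6. Then |-5z - 30| ≤ 5·6 + 30 = 60.
Hence |(-5z^2 - 5z + 8) + 142| ≤ 60|z − 5| < ϵ provided |z − 5| < ϵ/60.
Take δ = min(1, ϵ/60). Then 0 < |z − 5| < δ gives both |z − 5| < 1 and |z − 5| < ϵ/60, so |(-5z^2 - 5z + 8) + 142| < ϵ.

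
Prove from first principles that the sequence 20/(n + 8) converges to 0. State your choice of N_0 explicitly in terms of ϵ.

Let ϵ > 0. For n ≥ 1, |20/(n + 8) − 0| = 20/(n + 8) ≤ 20/n.
We need 20/n < ϵ, i.e. n > 20/ϵ.
Take N_0 = 20/ϵ. If n > N_0 then |20/(n + 8)| ≤ 20/n < ϵ.

N_0 = 20/ϵ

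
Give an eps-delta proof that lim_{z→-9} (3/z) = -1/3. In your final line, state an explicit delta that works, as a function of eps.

delta = min(9/2, (27/2)eps)

Let eps > 0 be given. We seek delta > 0 such that 0 < |z + 9| < delta implies |3/z + 1/3| < eps.
|3/z + 1/3| = 3·|-9 − z|/(9·|z|) = 3|z + 9|/(9|z|).
Restrict delta ≤ 9/2. Then |z + 9| < 9/2 gives |z| > 9/2, so 9|z| > 81/2.
Then |3/z + 1/3| < 3|z + 9|/(81/2), which is < eps when |z + 9| < (27/2)eps.
Take delta = min(9/2, (27/2)eps). Then 0 < |z + 9| < delta gives both |z + 9| < 9/2 and |z + 9| < (27/2)eps, so |3/z + 1/3| < eps.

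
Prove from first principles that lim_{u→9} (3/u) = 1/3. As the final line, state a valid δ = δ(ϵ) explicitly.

Let ϵ > 0 be given. We seek δ > 0 such that 0 < |u − 9| < δ implies |3/u − (1/3)| < ϵ.
|3/u − (1/3)| = 3·|9 − u|/(9·|u|) = 3|u − 9|/(9|u|).
Restrict δ ≤ 9/2. Then |u − 9| < 9/2 gives |u| > 9/2, so 9|u| > 81/2.
Then |3/u − (1/3)| < 3|u − 9|/(81/2), which is < ϵ when |u − 9| < (27/2)ϵ.
Take δ = min(9/2, (27/2)ϵ). Then 0 < |u − 9| < δ gives both |u − 9| < 9/2 and |u − 9| < (27/2)ϵ, so |3/u − (1/3)| < ϵ.

δ = min(9/2, (27/2)ϵ)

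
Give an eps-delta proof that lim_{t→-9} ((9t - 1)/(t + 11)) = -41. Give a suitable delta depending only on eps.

Let eps > 0 be given. We want delta > 0 with 0 < |t + 9| < delta ⇒ |(9t - 1)/(t + 11) + 41| < eps.
Combining over a common denominator, (9t - 1)/(t + 11) + 41 = [(9t - 1)·2 − (-82)·(t + 11)] / [2·(t + 11)] = 100(t + 9) / (2(t + 11)).
So |(9t - 1)/(t + 11) + 41| = 100|t + 9| / (2·|t + 11|).
Restrict delta ≤ 1. Then |t + 9| < 1 gives |t + 11| = |(t + 9) + 2| ≥ 2 − 1 = 1.
Hence |(9t - 1)/(t + 11) + 41| < 100|t + 9|/(2·1) = 50|t + 9|, which is < eps once |t + 9| < (1/50)eps.
Take delta = min(1, (1/50)eps). Then 0 < |t + 9| < delta forces both bounds, so |(9t - 1)/(t + 11) + 41| < eps.

delta = min(1, (1/50)eps)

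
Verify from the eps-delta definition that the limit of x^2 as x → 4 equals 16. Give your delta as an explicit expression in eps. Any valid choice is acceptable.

delta = min(2, eps/10)

Let eps > 0. We seek delta > 0 with 0 < |x − 4| < delta ⇒ |x^2 − 16| < eps.
Factor: x^2 − 16 = (x − 4)(x + 4), so |x^2 − 16| = |x − 4|·|x + 4|.
Restrict delta ≤ 2. Then |x − 4| < 2 gives |x| < 6, so by the triangle inequality |x + 4| ≤ 6 + 4 = 10.
Hence |x^2 − 16| ≤ 10|x − 4|, which is < eps once |x − 4| < eps/10.
Take delta = min(2, eps/10). If 0 < |x − 4| < delta then both bounds hold and |x^2 − 16| ≤ 10|x − 4| < 10·(eps/10) = eps.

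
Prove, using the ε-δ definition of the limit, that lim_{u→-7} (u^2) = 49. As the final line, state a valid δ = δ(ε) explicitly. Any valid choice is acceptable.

Let ε > 0 be given. We seek δ > 0 with 0 < |u + 7| < δ ⇒ |u^2 − 49| < ε.
Factor: u^2 − 49 = (u + 7)(u - 7), so |u^2 − 49| = |u + 7|·|u - 7|.
Restrict δ ≤ 2. Then |u + 7| < 2 gives |u| < 9, so by the triangle inequality |u - 7| ≤ 9 + 7 = 16.
Hence |u^2 − 49| ≤ 16|u + 7|, which is < ε once |u + 7| < ε/16.
Take δ = min(2, ε/16). If 0 < |u + 7| < δ then both bounds hold and |u^2 − 49| ≤ 16|u + 7| < 16·(ε/16) = ε.

δ = min(2, ε/16)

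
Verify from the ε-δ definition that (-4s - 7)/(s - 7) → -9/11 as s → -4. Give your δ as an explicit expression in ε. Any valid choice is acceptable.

Fix ε > 0. We want δ > 0 with 0 < |s + 4| < δ ⇒ |(-4s - 7)/(s - 7) + 9/11| < ε.
Combining over a common denominator, (-4s - 7)/(s - 7) + 9/11 = [(-4s - 7)·(-11) − 9·(s - 7)] / [(-11)·(s - 7)] = 35(s + 4) / ((-11)(s - 7)).
So |(-4s - 7)/(s - 7) + 9/11| = 35|s + 4| / (11·|s − 7|).
Require δ ≤ 11/2, so |s − 7| ≥ |-11| − |s + 4| > 11 − 11/2 = 11/2.
Hence |(-4s - 7)/(s - 7) + 9/11| < 35|s + 4|/(11·(11/2)) = (70/121)|s + 4|, which is < ε once |s + 4| < (121/70)ε.
Take δ = min(11/2, (121/70)ε). Then 0 < |s + 4| < δ forces both bounds, so |(-4s - 7)/(s - 7) + 9/11| < ε.

δ = min(11/2, (121/70)ε)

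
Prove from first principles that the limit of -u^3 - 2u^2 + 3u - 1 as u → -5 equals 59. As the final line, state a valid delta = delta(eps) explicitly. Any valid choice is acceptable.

Fix eps > 0. We want delta > 0 such that 0 < |u + 5| < delta implies |(-u^3 - 2u^2 + 3u - 1) − 59| < eps.
(-u^3 - 2u^2 + 3u - 1) − 59 = -u^3 - 2u^2 + 3u - 60 = (u + 5)(-u^2 + 3u - 12).
So |(-u^3 - 2u^2 + 3u - 1) − 59| = |u + 5|·|-u^2 + 3u - 12|.
Assume first that |u + 5| < 2, so |u| < 7. Then |-u^2 + 3u - 12| ≤ 7^2 + 3·7 + 12 = 82.
Hence |(-u^3 - 2u^2 + 3u - 1) − 59| ≤ 82|u + 5| < eps provided |u + 5| < eps/82.
Choosing delta = min(2, eps/82) ensures both conditions, hence |(-u^3 - 2u^2 + 3u - 1) − 59| < eps.

delta = min(2, eps/82)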